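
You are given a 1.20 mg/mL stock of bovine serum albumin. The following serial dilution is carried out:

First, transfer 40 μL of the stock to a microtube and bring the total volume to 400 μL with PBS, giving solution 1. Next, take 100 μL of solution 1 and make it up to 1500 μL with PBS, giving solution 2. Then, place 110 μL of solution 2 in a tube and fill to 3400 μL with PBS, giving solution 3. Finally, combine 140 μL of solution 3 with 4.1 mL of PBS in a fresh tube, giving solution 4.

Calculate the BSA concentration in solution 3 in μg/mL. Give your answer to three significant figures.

0.259 μg/mL

Step 1: 40 μL brought to 400 μL → factor 400/40 = 10
Step 2: 100 μL brought to 1500 μL → factor 1500/100 = 15
Step 3: 110 μL brought to 3400 μL → factor 3400/110 = 30.909
Dilution factor through solution 3 = 10 × 15 × 30.909 = 4636.4
[solution 3] = 1.20 mg/mL / 4636.4 = 0.0002588 mg/mL = 0.259 μg/mL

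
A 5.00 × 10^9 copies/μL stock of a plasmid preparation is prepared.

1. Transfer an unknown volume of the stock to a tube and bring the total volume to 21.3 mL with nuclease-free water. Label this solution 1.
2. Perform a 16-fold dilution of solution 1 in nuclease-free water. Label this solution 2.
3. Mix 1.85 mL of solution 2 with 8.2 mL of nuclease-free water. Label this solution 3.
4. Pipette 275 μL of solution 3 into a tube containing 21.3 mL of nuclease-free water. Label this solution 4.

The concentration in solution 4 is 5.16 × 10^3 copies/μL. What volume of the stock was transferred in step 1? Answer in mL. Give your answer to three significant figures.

Step 1: v brought to 21.3 mL → factor = 21.3 mL/v
Step 2: 16-fold → factor 16
Step 3: 1.85 mL + 8.2 mL = 10.05 mL total → factor 10.05/1.85 = 5.4324
Step 4: 275 μL + 21.3 mL = 21575 μL total → factor 21575/275 = 78.455
Product of known-step factors = 6819.2
Overall factor = 5.00 × 10^9 copies/μL / (5.16 × 10^3 copies/μL) = 9.6899 × 10^5
Step-1 factor = 9.6899 × 10^5 / 6819.2 = 142.1
v = 21.3 mL / 142.1 = 0.150 mL

0.150 mL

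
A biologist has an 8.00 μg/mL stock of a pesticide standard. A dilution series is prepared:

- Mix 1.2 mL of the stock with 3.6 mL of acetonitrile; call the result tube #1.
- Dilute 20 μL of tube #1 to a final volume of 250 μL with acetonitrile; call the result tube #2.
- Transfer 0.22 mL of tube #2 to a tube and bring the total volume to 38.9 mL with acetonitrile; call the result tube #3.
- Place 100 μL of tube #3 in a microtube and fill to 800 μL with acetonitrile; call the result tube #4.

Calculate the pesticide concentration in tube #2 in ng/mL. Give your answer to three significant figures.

Step 1: 1.2 mL + 3.6 mL = 4.8 mL total → factor 4.8/1.2 = 4
Step 2: 20 μL brought to 250 μL → factor 250/20 = 12.5
Dilution factor through tube #2 = 4 × 12.5 = 50
[tube #2] = 8.00 μg/mL / 50 = 0.1600 μg/mL = 160 ng/mL

160 ng/mL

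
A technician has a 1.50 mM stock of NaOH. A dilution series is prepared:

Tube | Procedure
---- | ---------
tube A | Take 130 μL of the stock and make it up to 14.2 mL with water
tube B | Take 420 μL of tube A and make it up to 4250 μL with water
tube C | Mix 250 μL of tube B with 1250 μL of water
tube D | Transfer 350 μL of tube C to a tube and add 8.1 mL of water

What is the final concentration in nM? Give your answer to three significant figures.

Step 1: 130 μL brought to 14.2 mL → factor 14200/130 = 109.23
Step 2: 420 μL brought to 4250 μL → factor 4250/420 = 10.119
Step 3: 250 μL + 1250 μL = 1500 μL total → factor 1500/250 = 6
Step 4: 350 μL + 8.1 mL = 8450 μL total → factor 8450/350 = 24.143
Overall dilution factor = 109.23 × 10.119 × 6 × 24.143 = 1.6011 × 10^5
Final = 1.50 mM / 1.6011 × 10^5 = 9.368 × 10^-6 mM = 9.37 nM

9.37 nM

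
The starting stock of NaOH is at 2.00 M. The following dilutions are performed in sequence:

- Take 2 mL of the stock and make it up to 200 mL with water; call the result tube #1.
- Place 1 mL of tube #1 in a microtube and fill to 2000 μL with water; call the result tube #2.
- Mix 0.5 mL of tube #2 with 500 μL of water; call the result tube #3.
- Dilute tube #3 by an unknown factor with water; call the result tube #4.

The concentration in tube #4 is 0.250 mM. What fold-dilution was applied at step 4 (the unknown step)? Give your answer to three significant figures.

20.0-fold

Step 1: 2 mL brought to 200 mL → factor 200/2 = 100
Step 2: 1 mL brought to 2000 μL → factor 2/1 = 2
Step 3: 0.5 mL + 500 μL = 1 mL total → factor 1/0.5 = 2
Step 4: unknown factor x
Product of known-step factors = 400
Overall factor = 2.00 M / (0.250 mM) = 8000
x = 8000 / 400 = 20.0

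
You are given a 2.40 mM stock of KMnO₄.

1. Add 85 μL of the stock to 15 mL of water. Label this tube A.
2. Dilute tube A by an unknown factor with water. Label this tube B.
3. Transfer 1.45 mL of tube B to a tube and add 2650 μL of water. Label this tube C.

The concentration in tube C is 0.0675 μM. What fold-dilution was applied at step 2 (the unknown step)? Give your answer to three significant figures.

Step 1: 85 μL + 15 mL = 15085 μL total → factor 15085/85 = 177.47
Step 2: unknown factor x
Step 3: 1.45 mL + 2650 μL = 4.1 mL total → factor 4.1/1.45 = 2.8276
Product of known-step factors = 501.81
Overall factor = 2.40 mM / (0.0675 μM) = 35556
x = 35556 / 501.81 = 70.9

70.9-fold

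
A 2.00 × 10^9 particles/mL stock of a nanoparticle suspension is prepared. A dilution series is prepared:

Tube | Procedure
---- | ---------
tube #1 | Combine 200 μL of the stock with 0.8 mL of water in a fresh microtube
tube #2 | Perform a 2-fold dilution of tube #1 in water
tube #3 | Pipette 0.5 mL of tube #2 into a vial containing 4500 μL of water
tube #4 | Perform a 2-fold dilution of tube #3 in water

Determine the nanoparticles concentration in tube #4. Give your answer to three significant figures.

Step 1: 200 μL + 0.8 mL = 1000 μL total → factor 1000/200 = 5
Step 2: 2-fold → factor 2
Step 3: 0.5 mL + 4500 μL = 5 mL total → factor 5/0.5 = 10
Step 4: 2-fold → factor 2
Overall dilution factor = 5 × 2 × 10 × 2 = 200
Final = 2.00 × 10^9 particles/mL / 200 = 1.00 × 10^7 particles/mL

1.00 × 10^7 particles/mL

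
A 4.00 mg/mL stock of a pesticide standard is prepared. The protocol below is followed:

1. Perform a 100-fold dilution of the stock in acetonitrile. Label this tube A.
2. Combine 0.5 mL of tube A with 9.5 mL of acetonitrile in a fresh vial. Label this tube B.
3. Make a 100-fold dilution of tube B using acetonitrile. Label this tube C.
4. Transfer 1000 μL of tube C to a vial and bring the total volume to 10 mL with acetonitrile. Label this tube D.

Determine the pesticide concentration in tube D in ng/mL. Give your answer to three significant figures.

2.00 ng/mL

Step 1: 100-fold → factor 100
Step 2: 0.5 mL + 9.5 mL = 10 mL total → factor 10/0.5 = 20
Step 3: 100-fold → factor 100
Step 4: 1000 μL brought to 10 mL → factor 10000/1000 = 10
Overall dilution factor = 100 × 20 × 100 × 10 = 2 × 10^6
Final = 4.00 mg/mL / 2 × 10^6 = 2.000 × 10^-6 mg/mL = 2.00 ng/mL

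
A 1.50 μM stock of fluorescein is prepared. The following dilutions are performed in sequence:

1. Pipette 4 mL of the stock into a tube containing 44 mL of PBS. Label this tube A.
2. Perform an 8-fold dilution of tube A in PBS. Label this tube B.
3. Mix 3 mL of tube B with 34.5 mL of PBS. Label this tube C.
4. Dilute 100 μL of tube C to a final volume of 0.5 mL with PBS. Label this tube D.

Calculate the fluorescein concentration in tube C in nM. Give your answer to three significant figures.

1.25 nM

Step 1: 4 mL + 44 mL = 48 mL total → factor 48/4 = 12
Step 2: 8-fold → factor 8
Step 3: 3 mL + 34.5 mL = 37.5 mL total → factor 37.5/3 = 12.5
Dilution factor through tube C = 12 × 8 × 12.5 = 1200
[tube C] = 1.50 μM / 1200 = 0.001250 μM = 1.25 nM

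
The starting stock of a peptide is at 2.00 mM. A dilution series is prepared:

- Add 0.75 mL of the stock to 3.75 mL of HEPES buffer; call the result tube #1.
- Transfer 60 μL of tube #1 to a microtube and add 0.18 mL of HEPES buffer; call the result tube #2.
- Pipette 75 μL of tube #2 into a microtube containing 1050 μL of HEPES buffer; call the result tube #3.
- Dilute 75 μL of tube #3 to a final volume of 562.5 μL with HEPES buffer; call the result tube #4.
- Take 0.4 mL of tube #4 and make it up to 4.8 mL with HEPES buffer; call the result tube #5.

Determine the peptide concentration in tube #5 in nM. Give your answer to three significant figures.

Step 1: 0.75 mL + 3.75 mL = 4.5 mL total → factor 4.5/0.75 = 6
Step 2: 60 μL + 0.18 mL = 240 μL total → factor 240/60 = 4
Step 3: 75 μL + 1050 μL = 1125 μL total → factor 1125/75 = 15
Step 4: 75 μL brought to 562.5 μL → factor 562.5/75 = 7.5
Step 5: 0.4 mL brought to 4.8 mL → factor 4.8/0.4 = 12
Overall dilution factor = 6 × 4 × 15 × 7.5 × 12 = 32400
Final = 2.00 mM / 32400 = 6.173 × 10^-5 mM = 61.7 nM

61.7 nM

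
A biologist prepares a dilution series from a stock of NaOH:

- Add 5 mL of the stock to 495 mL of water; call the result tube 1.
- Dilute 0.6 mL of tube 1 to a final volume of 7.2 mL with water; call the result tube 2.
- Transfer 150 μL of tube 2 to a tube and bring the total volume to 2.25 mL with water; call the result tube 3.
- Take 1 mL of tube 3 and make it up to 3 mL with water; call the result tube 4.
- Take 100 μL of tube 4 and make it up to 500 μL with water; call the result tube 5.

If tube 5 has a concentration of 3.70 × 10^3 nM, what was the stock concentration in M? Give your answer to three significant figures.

0.999 M

Step 1: 5 mL + 495 mL = 500 mL total → factor 500/5 = 100
Step 2: 0.6 mL brought to 7.2 mL → factor 7.2/0.6 = 12
Step 3: 150 μL brought to 2.25 mL → factor 2250/150 = 15
Step 4: 1 mL brought to 3 mL → factor 3/1 = 3
Step 5: 100 μL brought to 500 μL → factor 500/100 = 5
Overall dilution factor = 100 × 12 × 15 × 3 × 5 = 2.7 × 10^5
Stock = 3.70 × 10^3 nM × 2.7 × 10^5 = 9.990 × 10^8 nM = 0.999 M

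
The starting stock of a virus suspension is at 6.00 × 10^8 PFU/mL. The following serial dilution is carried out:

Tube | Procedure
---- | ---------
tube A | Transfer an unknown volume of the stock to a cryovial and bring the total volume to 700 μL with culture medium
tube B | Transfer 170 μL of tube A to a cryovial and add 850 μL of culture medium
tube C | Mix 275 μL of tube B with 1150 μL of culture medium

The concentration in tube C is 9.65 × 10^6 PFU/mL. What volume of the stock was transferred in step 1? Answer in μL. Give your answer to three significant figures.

350 μL

Step 1: v brought to 700 μL → factor = 700 μL/v
Step 2: 170 μL + 850 μL = 1020 μL total → factor 1020/170 = 6
Step 3: 275 μL + 1150 μL = 1425 μL total → factor 1425/275 = 5.1818
Product of known-step factors = 31.091
Overall factor = 6.00 × 10^8 PFU/mL / (9.65 × 10^6 PFU/mL) = 62.176
Step-1 factor = 62.176 / 31.091 = 1.9998
v = 700 μL / 1.9998 = 350 μL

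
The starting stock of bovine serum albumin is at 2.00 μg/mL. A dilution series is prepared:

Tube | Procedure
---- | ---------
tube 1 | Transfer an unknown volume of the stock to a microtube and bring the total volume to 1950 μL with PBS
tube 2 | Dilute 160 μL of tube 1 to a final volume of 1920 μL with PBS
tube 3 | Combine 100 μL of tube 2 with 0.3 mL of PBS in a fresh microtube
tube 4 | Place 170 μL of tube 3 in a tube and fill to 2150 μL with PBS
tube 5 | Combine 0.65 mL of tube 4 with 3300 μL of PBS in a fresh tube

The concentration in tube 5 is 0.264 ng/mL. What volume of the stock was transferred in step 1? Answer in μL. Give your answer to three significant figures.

950 μL

Step 1: v brought to 1950 μL → factor = 1950 μL/v
Step 2: 160 μL brought to 1920 μL → factor 1920/160 = 12
Step 3: 100 μL + 0.3 mL = 400 μL total → factor 400/100 = 4
Step 4: 170 μL brought to 2150 μL → factor 2150/170 = 12.647
Step 5: 0.65 mL + 3300 μL = 3.95 mL total → factor 3.95/0.65 = 6.0769
Product of known-step factors = 3689
Overall factor = 2.00 μg/mL / (0.264 ng/mL) = 7575.8
Step-1 factor = 7575.8 / 3689 = 2.0536
v = 1950 μL / 2.0536 = 950 μL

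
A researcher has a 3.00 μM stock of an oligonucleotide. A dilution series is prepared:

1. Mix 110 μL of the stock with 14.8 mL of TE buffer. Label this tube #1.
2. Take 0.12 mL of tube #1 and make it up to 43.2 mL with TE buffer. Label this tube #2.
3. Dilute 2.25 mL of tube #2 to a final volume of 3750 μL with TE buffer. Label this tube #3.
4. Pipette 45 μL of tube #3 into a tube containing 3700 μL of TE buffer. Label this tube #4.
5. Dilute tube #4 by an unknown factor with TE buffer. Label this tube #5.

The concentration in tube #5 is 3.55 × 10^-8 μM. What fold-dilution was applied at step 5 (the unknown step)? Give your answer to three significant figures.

12.5-fold

Step 1: 110 μL + 14.8 mL = 14910 μL total → factor 14910/110 = 135.55
Step 2: 0.12 mL brought to 43.2 mL → factor 43.2/0.12 = 360
Step 3: 2.25 mL brought to 3750 μL → factor 3.75/2.25 = 1.6667
Step 4: 45 μL + 3700 μL = 3745 μL total → factor 3745/45 = 83.222
Step 5: unknown factor x
Product of known-step factors = 6.7682 × 10^6
Overall factor = 3.00 μM / (3.55 × 10^-8 μM) = 8.4507 × 10^7
x = 8.4507 × 10^7 / 6.7682 × 10^6 = 12.5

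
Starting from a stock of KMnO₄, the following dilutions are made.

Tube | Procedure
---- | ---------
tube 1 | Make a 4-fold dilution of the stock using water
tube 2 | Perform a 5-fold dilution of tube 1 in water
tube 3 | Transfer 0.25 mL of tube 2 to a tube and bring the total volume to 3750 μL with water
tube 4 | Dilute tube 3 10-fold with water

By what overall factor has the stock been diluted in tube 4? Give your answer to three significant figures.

Step 1: 4-fold → factor 4
Step 2: 5-fold → factor 5
Step 3: 0.25 mL brought to 3750 μL → factor 3.75/0.25 = 15
Step 4: 10-fold → factor 10
Overall dilution factor = 4 × 5 × 15 × 10 = 3000

3.00 × 10^3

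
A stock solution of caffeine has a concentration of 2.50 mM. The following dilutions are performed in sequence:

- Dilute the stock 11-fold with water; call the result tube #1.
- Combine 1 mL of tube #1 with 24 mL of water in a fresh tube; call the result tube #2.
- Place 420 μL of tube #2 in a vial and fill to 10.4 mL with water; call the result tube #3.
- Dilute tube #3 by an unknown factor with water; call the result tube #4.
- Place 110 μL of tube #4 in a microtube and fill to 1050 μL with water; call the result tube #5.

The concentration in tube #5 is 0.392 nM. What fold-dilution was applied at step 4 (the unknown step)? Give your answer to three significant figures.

Step 1: 11-fold → factor 11
Step 2: 1 mL + 24 mL = 25 mL total → factor 25/1 = 25
Step 3: 420 μL brought to 10.4 mL → factor 10400/420 = 24.762
Step 4: unknown factor x
Step 5: 110 μL brought to 1050 μL → factor 1050/110 = 9.5455
Product of known-step factors = 65000
Overall factor = 2.50 mM / (0.392 nM) = 6.3776 × 10^6
x = 6.3776 × 10^6 / 65000 = 98.1

98.1-fold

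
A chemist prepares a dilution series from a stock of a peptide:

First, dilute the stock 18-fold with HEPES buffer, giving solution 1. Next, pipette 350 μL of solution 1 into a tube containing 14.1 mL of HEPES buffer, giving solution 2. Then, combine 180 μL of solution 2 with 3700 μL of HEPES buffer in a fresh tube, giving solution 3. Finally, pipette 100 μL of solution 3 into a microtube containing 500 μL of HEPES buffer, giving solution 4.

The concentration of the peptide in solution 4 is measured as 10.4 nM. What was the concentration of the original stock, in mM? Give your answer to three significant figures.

Step 1: 18-fold → factor 18
Step 2: 350 μL + 14.1 mL = 14450 μL total → factor 14450/350 = 41.286
Step 3: 180 μL + 3700 μL = 3880 μL total → factor 3880/180 = 21.556
Step 4: 100 μL + 500 μL = 600 μL total → factor 600/100 = 6
Overall dilution factor = 18 × 41.286 × 21.556 × 6 = 96113
Stock = 10.4 nM × 96113 = 9.996 × 10^5 nM = 1.00 mM

1.00 mM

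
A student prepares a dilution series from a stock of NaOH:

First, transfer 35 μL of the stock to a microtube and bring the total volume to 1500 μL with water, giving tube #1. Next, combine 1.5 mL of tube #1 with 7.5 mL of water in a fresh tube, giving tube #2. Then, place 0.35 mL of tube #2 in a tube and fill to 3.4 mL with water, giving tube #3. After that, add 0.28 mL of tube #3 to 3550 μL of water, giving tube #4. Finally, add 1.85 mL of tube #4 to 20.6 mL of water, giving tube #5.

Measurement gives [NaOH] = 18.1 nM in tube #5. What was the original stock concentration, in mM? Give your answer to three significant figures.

Step 1: 35 μL brought to 1500 μL → factor 1500/35 = 42.857
Step 2: 1.5 mL + 7.5 mL = 9 mL total → factor 9/1.5 = 6
Step 3: 0.35 mL brought to 3.4 mL → factor 3.4/0.35 = 9.7143
Step 4: 0.28 mL + 3550 μL = 3.83 mL total → factor 3.83/0.28 = 13.679
Step 5: 1.85 mL + 20.6 mL = 22.45 mL total → factor 22.45/1.85 = 12.135
Overall dilution factor = 42.857 × 6 × 9.7143 × 13.679 × 12.135 = 4.1464 × 10^5
Stock = 18.1 nM × 4.1464 × 10^5 = 7.505 × 10^6 nM = 7.50 mM

7.50 mM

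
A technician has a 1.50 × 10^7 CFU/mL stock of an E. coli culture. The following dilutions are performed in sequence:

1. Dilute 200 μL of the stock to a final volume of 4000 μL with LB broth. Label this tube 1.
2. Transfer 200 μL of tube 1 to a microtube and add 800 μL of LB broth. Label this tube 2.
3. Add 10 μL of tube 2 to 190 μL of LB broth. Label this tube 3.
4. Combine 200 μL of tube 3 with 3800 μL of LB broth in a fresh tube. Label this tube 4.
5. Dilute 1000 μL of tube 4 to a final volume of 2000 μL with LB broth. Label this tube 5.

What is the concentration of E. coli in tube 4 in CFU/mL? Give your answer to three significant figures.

375 CFU/mL

Step 1: 200 μL brought to 4000 μL → factor 4000/200 = 20
Step 2: 200 μL + 800 μL = 1000 μL total → factor 1000/200 = 5
Step 3: 10 μL + 190 μL = 200 μL total → factor 200/10 = 20
Step 4: 200 μL + 3800 μL = 4000 μL total → factor 4000/200 = 20
Dilution factor through tube 4 = 20 × 5 × 20 × 20 = 40000
[tube 4] = 1.50 × 10^7 CFU/mL / 40000 = 375 CFU/mL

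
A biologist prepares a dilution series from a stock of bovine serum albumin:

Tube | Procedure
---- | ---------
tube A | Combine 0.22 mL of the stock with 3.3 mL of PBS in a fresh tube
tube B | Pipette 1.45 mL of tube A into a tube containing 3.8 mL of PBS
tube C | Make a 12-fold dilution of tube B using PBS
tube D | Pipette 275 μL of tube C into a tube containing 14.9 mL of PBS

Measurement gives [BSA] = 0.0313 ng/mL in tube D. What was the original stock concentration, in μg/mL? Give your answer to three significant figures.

Step 1: 0.22 mL + 3.3 mL = 3.52 mL total → factor 3.52/0.22 = 16
Step 2: 1.45 mL + 3.8 mL = 5.25 mL total → factor 5.25/1.45 = 3.6207
Step 3: 12-fold → factor 12
Step 4: 275 μL + 14.9 mL = 15175 μL total → factor 15175/275 = 55.182
Overall dilution factor = 16 × 3.6207 × 12 × 55.182 = 38361
Stock = 0.0313 ng/mL × 38361 = 1201 ng/mL = 1.20 μg/mL

1.20 μg/mL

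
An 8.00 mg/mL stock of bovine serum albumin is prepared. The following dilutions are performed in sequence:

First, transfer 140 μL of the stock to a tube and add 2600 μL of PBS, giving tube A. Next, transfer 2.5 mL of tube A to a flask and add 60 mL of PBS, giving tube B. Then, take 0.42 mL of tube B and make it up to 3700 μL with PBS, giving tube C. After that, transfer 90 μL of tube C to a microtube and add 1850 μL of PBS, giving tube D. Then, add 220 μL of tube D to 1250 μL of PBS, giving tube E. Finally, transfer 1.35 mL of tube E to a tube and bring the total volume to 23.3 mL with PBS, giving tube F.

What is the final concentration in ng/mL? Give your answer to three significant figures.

0.747 ng/mL

Step 1: 140 μL + 2600 μL = 2740 μL total → factor 2740/140 = 19.571
Step 2: 2.5 mL + 60 mL = 62.5 mL total → factor 62.5/2.5 = 25
Step 3: 0.42 mL brought to 3700 μL → factor 3.7/0.42 = 8.8095
Step 4: 90 μL + 1850 μL = 1940 μL total → factor 1940/90 = 21.556
Step 5: 220 μL + 1250 μL = 1470 μL total → factor 1470/220 = 6.6818
Step 6: 1.35 mL brought to 23.3 mL → factor 23.3/1.35 = 17.259
Overall dilution factor = 19.571 × 25 × 8.8095 × 21.556 × 6.6818 × 17.259 = 1.0715 × 10^7
Final = 8.00 mg/mL / 1.0715 × 10^7 = 7.466 × 10^-7 mg/mL = 0.747 ng/mL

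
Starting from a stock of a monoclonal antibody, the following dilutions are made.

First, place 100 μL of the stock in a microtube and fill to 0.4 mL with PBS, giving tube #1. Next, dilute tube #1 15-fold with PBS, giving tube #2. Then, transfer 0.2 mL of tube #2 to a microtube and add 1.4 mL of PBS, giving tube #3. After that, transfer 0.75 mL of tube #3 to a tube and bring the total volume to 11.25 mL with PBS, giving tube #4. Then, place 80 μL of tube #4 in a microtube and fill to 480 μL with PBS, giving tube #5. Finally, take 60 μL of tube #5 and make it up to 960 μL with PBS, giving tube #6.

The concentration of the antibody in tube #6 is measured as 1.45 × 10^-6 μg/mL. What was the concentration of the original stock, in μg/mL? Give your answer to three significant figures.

1.00 μg/mL

Step 1: 100 μL brought to 0.4 mL → factor 400/100 = 4
Step 2: 15-fold → factor 15
Step 3: 0.2 mL + 1.4 mL = 1.6 mL total → factor 1.6/0.2 = 8
Step 4: 0.75 mL brought to 11.25 mL → factor 11.25/0.75 = 15
Step 5: 80 μL brought to 480 μL → factor 480/80 = 6
Step 6: 60 μL brought to 960 μL → factor 960/60 = 16
Overall dilution factor = 4 × 15 × 8 × 15 × 6 × 16 = 6.912 × 10^5
Stock = 1.45 × 10^-6 μg/mL × 6.912 × 10^5 = 1.00 μg/mL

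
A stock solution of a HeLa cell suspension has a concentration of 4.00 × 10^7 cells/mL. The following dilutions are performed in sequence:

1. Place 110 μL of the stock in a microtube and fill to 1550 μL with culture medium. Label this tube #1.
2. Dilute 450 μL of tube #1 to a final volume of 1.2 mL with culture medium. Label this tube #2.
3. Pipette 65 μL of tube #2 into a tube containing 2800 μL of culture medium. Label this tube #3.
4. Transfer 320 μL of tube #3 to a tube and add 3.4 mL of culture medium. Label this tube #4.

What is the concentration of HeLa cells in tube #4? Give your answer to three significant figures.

Step 1: 110 μL brought to 1550 μL → factor 1550/110 = 14.091
Step 2: 450 μL brought to 1.2 mL → factor 1200/450 = 2.6667
Step 3: 65 μL + 2800 μL = 2865 μL total → factor 2865/65 = 44.077
Step 4: 320 μL + 3.4 mL = 3720 μL total → factor 3720/320 = 11.625
Overall dilution factor = 14.091 × 2.6667 × 44.077 × 11.625 = 19254
Final = 4.00 × 10^7 cells/mL / 19254 = 2.08 × 10^3 cells/mL

2.08 × 10^3 cells/mL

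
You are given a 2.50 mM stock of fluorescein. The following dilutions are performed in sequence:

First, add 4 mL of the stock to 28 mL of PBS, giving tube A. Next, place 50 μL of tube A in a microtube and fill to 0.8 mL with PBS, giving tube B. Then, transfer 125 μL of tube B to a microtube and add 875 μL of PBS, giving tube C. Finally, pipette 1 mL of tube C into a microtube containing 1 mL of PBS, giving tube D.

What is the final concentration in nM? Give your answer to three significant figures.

1.22 × 10^3 nM

Step 1: 4 mL + 28 mL = 32 mL total → factor 32/4 = 8
Step 2: 50 μL brought to 0.8 mL → factor 800/50 = 16
Step 3: 125 μL + 875 μL = 1000 μL total → factor 1000/125 = 8
Step 4: 1 mL + 1 mL = 2 mL total → factor 2/1 = 2
Overall dilution factor = 8 × 16 × 8 × 2 = 2048
Final = 2.50 mM / 2048 = 0.001221 mM = 1.22 × 10^3 nM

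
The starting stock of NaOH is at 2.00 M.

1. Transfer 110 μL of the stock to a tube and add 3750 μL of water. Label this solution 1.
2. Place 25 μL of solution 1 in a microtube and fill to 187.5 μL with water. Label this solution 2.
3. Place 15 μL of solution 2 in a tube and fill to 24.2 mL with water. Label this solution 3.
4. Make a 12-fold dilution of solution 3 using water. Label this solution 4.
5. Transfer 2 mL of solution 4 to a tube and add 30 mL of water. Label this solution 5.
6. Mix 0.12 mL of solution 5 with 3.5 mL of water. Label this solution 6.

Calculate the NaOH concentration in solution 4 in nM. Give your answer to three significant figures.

Step 1: 110 μL + 3750 μL = 3860 μL total → factor 3860/110 = 35.091
Step 2: 25 μL brought to 187.5 μL → factor 187.5/25 = 7.5
Step 3: 15 μL brought to 24.2 mL → factor 24200/15 = 1613.3
Step 4: 12-fold → factor 12
Dilution factor through solution 4 = 35.091 × 7.5 × 1613.3 × 12 = 5.0952 × 10^6
[solution 4] = 2.00 M / 5.0952 × 10^6 = 3.925 × 10^-7 M = 393 nM

393 nM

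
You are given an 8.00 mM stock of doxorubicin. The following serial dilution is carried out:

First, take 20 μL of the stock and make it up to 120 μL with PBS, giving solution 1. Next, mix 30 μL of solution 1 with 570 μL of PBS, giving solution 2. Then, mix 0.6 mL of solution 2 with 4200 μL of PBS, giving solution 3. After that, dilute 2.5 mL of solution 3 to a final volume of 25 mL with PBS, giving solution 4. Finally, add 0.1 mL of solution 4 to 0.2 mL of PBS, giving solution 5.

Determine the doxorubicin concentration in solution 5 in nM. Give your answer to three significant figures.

278 nM

Step 1: 20 μL brought to 120 μL → factor 120/20 = 6
Step 2: 30 μL + 570 μL = 600 μL total → factor 600/30 = 20
Step 3: 0.6 mL + 4200 μL = 4.8 mL total → factor 4.8/0.6 = 8
Step 4: 2.5 mL brought to 25 mL → factor 25/2.5 = 10
Step 5: 0.1 mL + 0.2 mL = 0.3 mL total → factor 0.3/0.1 = 3
Overall dilution factor = 6 × 20 × 8 × 10 × 3 = 28800
Final = 8.00 mM / 28800 = 0.0002778 mM = 278 nM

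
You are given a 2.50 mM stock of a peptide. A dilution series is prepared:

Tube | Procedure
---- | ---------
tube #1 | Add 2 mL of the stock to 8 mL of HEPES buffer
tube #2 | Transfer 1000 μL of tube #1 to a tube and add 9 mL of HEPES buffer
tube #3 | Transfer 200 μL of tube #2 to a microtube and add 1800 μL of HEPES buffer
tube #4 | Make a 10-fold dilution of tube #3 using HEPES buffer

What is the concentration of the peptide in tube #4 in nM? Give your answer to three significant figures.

Step 1: 2 mL + 8 mL = 10 mL total → factor 10/2 = 5
Step 2: 1000 μL + 9 mL = 10000 μL total → factor 10000/1000 = 10
Step 3: 200 μL + 1800 μL = 2000 μL total → factor 2000/200 = 10
Step 4: 10-fold → factor 10
Overall dilution factor = 5 × 10 × 10 × 10 = 5000
Final = 2.50 mM / 5000 = 0.0005000 mM = 500 nM

500 nM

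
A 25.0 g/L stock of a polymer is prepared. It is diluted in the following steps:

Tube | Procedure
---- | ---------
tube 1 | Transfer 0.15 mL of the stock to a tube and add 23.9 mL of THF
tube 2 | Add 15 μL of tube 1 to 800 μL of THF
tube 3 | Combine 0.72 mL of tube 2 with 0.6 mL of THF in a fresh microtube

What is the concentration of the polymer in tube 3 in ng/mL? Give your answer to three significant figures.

1.57 × 10^3 ng/mL

Step 1: 0.15 mL + 23.9 mL = 24.05 mL total → factor 24.05/0.15 = 160.33
Step 2: 15 μL + 800 μL = 815 μL total → factor 815/15 = 54.333
Step 3: 0.72 mL + 0.6 mL = 1.32 mL total → factor 1.32/0.72 = 1.8333
Overall dilution factor = 160.33 × 54.333 × 1.8333 = 15971
Final = 25.0 g/L / 15971 = 0.001565 g/L = 1.57 × 10^3 ng/mL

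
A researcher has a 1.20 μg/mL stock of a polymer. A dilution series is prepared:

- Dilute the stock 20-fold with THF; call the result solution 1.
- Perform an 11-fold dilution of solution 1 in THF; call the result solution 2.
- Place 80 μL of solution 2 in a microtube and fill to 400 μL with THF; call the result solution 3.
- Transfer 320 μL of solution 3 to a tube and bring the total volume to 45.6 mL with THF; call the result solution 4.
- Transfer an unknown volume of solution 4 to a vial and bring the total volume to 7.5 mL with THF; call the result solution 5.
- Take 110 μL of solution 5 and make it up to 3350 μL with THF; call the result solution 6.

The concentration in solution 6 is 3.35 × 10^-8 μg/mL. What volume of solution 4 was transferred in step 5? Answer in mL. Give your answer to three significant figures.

1.00 mL

Step 1: 20-fold → factor 20
Step 2: 11-fold → factor 11
Step 3: 80 μL brought to 400 μL → factor 400/80 = 5
Step 4: 320 μL brought to 45.6 mL → factor 45600/320 = 142.5
Step 5: v brought to 7.5 mL → factor = 7.5 mL/v
Step 6: 110 μL brought to 3350 μL → factor 3350/110 = 30.455
Product of known-step factors = 4.7738 × 10^6
Overall factor = 1.20 μg/mL / (3.35 × 10^-8 μg/mL) = 3.5821 × 10^7
Step-5 factor = 3.5821 × 10^7 / 4.7738 × 10^6 = 7.5037
v = 7.5 mL / 7.5037 = 1.00 mL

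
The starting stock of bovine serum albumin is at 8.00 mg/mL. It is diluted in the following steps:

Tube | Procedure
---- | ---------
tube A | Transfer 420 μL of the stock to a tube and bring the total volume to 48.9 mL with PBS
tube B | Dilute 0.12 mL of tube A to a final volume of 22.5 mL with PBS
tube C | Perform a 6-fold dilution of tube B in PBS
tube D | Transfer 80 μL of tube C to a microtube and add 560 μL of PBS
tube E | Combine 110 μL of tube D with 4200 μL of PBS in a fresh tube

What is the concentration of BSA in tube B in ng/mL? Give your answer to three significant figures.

366 ng/mL

Step 1: 420 μL brought to 48.9 mL → factor 48900/420 = 116.43
Step 2: 0.12 mL brought to 22.5 mL → factor 22.5/0.12 = 187.5
Dilution factor through tube B = 116.43 × 187.5 = 21830
[tube B] = 8.00 mg/mL / 21830 = 0.0003665 mg/mL = 366 ng/mL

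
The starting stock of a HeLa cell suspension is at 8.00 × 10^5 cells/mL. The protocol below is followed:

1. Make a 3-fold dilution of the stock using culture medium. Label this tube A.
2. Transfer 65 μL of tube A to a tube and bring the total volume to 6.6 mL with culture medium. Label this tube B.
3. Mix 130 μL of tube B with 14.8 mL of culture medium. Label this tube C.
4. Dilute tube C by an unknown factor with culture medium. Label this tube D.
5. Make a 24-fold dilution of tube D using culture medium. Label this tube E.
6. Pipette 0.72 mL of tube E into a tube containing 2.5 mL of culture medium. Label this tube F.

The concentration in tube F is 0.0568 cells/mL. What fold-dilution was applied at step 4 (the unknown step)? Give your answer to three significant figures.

Step 1: 3-fold → factor 3
Step 2: 65 μL brought to 6.6 mL → factor 6600/65 = 101.54
Step 3: 130 μL + 14.8 mL = 14930 μL total → factor 14930/130 = 114.85
Step 4: unknown factor x
Step 5: 24-fold → factor 24
Step 6: 0.72 mL + 2.5 mL = 3.22 mL total → factor 3.22/0.72 = 4.4722
Product of known-step factors = 3.7549 × 10^6
Overall factor = 8.00 × 10^5 cells/mL / (0.0568 cells/mL) = 1.4085 × 10^7
x = 1.4085 × 10^7 / 3.7549 × 10^6 = 3.75

3.75-fold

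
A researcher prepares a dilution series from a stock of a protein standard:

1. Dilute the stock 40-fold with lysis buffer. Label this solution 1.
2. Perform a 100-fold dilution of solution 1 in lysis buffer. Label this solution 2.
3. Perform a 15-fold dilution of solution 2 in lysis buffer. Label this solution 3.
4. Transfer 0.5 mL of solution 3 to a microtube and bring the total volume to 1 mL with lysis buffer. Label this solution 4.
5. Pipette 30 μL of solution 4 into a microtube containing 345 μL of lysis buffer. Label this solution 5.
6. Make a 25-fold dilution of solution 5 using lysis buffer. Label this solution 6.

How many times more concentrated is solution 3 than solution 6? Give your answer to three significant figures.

Step 1: 40-fold → factor 40
Step 2: 100-fold → factor 100
Step 3: 15-fold → factor 15
Step 4: 0.5 mL brought to 1 mL → factor 1/0.5 = 2
Step 5: 30 μL + 345 μL = 375 μL total → factor 375/30 = 12.5
Step 6: 25-fold → factor 25
Dilution factor to solution 3 = 60000; to solution 6 = 3.75 × 10^7
[solution 3]/[solution 6] = (factor to solution 6)/(factor to solution 3) = 3.75 × 10^7/60000 = 625

625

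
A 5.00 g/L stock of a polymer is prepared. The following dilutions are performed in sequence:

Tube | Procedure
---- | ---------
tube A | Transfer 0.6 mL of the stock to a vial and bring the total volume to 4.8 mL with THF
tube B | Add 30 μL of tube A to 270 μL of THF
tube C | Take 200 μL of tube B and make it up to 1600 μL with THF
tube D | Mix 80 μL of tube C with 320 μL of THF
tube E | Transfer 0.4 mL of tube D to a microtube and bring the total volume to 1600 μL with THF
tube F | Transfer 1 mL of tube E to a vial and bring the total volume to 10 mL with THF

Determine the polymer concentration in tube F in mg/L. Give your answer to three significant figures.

Step 1: 0.6 mL brought to 4.8 mL → factor 4.8/0.6 = 8
Step 2: 30 μL + 270 μL = 300 μL total → factor 300/30 = 10
Step 3: 200 μL brought to 1600 μL → factor 1600/200 = 8
Step 4: 80 μL + 320 μL = 400 μL total → factor 400/80 = 5
Step 5: 0.4 mL brought to 1600 μL → factor 1.6/0.4 = 4
Step 6: 1 mL brought to 10 mL → factor 10/1 = 10
Overall dilution factor = 8 × 10 × 8 × 5 × 4 × 10 = 1.28 × 10^5
Final = 5.00 g/L / 1.28 × 10^5 = 3.906 × 10^-5 g/L = 0.0391 mg/L

0.0391 mg/L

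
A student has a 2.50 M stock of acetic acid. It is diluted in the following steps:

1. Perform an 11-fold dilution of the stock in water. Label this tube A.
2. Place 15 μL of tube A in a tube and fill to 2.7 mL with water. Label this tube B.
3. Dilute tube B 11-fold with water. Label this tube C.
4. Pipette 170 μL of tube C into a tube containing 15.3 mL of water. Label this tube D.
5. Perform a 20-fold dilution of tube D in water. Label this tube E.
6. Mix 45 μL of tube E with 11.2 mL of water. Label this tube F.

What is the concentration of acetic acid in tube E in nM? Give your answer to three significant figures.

63.1 nM

Step 1: 11-fold → factor 11
Step 2: 15 μL brought to 2.7 mL → factor 2700/15 = 180
Step 3: 11-fold → factor 11
Step 4: 170 μL + 15.3 mL = 15470 μL total → factor 15470/170 = 91
Step 5: 20-fold → factor 20
Dilution factor through tube E = 11 × 180 × 11 × 91 × 20 = 3.964 × 10^7
[tube E] = 2.50 M / 3.964 × 10^7 = 6.307 × 10^-8 M = 63.1 nM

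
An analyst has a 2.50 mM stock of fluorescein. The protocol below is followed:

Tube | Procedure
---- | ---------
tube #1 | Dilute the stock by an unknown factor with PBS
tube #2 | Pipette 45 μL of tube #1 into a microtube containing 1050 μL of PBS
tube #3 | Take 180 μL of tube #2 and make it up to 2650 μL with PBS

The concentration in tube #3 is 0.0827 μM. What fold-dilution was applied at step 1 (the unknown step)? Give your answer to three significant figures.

84.4-fold

Step 1: unknown factor x
Step 2: 45 μL + 1050 μL = 1095 μL total → factor 1095/45 = 24.333
Step 3: 180 μL brought to 2650 μL → factor 2650/180 = 14.722
Product of known-step factors = 358.24
Overall factor = 2.50 mM / (0.0827 μM) = 30230
x = 30230 / 358.24 = 84.4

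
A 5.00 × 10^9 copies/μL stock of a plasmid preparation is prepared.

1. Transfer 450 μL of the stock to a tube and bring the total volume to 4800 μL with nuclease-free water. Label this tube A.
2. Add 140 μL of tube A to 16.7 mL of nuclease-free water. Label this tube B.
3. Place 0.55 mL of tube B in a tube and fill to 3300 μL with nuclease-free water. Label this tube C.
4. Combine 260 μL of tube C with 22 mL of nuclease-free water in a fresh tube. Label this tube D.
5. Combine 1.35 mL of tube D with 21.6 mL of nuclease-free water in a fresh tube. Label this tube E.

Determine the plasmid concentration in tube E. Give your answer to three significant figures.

446 copies/μL

Step 1: 450 μL brought to 4800 μL → factor 4800/450 = 10.667
Step 2: 140 μL + 16.7 mL = 16840 μL total → factor 16840/140 = 120.29
Step 3: 0.55 mL brought to 3300 μL → factor 3.3/0.55 = 6
Step 4: 260 μL + 22 mL = 22260 μL total → factor 22260/260 = 85.615
Step 5: 1.35 mL + 21.6 mL = 22.95 mL total → factor 22.95/1.35 = 17
Overall dilution factor = 10.667 × 120.29 × 6 × 85.615 × 17 = 1.1205 × 10^7
Final = 5.00 × 10^9 copies/μL / 1.1205 × 10^7 = 446 copies/μL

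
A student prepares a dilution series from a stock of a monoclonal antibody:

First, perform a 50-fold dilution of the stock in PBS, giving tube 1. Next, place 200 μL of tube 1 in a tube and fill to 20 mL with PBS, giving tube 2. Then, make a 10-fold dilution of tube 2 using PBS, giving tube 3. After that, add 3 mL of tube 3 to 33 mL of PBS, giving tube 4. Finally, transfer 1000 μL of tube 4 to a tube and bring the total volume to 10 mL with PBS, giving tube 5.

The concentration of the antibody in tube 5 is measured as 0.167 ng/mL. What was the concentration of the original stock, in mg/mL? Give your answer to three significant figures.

Step 1: 50-fold → factor 50
Step 2: 200 μL brought to 20 mL → factor 20000/200 = 100
Step 3: 10-fold → factor 10
Step 4: 3 mL + 33 mL = 36 mL total → factor 36/3 = 12
Step 5: 1000 μL brought to 10 mL → factor 10000/1000 = 10
Overall dilution factor = 50 × 100 × 10 × 12 × 10 = 6 × 10^6
Stock = 0.167 ng/mL × 6 × 10^6 = 1.002 × 10^6 ng/mL = 1.00 mg/mL

1.00 mg/mL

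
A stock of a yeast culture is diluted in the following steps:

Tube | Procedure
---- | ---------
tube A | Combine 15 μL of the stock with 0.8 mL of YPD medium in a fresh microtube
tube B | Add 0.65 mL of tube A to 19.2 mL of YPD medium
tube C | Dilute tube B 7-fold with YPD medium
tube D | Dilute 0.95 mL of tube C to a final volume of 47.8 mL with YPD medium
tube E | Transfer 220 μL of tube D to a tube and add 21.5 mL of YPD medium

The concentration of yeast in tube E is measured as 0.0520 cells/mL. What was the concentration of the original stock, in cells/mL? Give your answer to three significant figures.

Step 1: 15 μL + 0.8 mL = 815 μL total → factor 815/15 = 54.333
Step 2: 0.65 mL + 19.2 mL = 19.85 mL total → factor 19.85/0.65 = 30.538
Step 3: 7-fold → factor 7
Step 4: 0.95 mL brought to 47.8 mL → factor 47.8/0.95 = 50.316
Step 5: 220 μL + 21.5 mL = 21720 μL total → factor 21720/220 = 98.727
Overall dilution factor = 54.333 × 30.538 × 7 × 50.316 × 98.727 = 5.7697 × 10^7
Stock = 0.0520 cells/mL × 5.7697 × 10^7 = 3.00 × 10^6 cells/mL

3.00 × 10^6 cells/mL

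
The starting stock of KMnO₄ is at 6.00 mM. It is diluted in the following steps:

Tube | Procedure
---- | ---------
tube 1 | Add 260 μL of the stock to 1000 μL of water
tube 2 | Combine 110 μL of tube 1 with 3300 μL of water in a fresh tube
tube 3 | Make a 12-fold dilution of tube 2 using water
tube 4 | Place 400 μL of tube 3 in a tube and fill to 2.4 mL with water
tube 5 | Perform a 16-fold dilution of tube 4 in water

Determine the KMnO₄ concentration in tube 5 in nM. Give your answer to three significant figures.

34.7 nM

Step 1: 260 μL + 1000 μL = 1260 μL total → factor 1260/260 = 4.8462
Step 2: 110 μL + 3300 μL = 3410 μL total → factor 3410/110 = 31
Step 3: 12-fold → factor 12
Step 4: 400 μL brought to 2.4 mL → factor 2400/400 = 6
Step 5: 16-fold → factor 16
Overall dilution factor = 4.8462 × 31 × 12 × 6 × 16 = 1.7307 × 10^5
Final = 6.00 mM / 1.7307 × 10^5 = 3.467 × 10^-5 mM = 34.7 nM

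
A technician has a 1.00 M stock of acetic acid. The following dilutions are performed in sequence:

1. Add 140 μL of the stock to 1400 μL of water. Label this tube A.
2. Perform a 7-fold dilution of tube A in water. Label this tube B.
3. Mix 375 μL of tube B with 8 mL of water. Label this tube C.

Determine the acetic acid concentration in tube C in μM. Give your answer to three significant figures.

Step 1: 140 μL + 1400 μL = 1540 μL total → factor 1540/140 = 11
Step 2: 7-fold → factor 7
Step 3: 375 μL + 8 mL = 8375 μL total → factor 8375/375 = 22.333
Overall dilution factor = 11 × 7 × 22.333 = 1719.7
Final = 1.00 M / 1719.7 = 0.0005815 M = 582 μM

582 μM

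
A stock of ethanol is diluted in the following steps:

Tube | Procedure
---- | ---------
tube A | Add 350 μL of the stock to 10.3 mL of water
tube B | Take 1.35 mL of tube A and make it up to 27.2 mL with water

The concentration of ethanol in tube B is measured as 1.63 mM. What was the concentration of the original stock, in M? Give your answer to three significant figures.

Step 1: 350 μL + 10.3 mL = 10650 μL total → factor 10650/350 = 30.429
Step 2: 1.35 mL brought to 27.2 mL → factor 27.2/1.35 = 20.148
Overall dilution factor = 30.429 × 20.148 = 613.08
Stock = 1.63 mM × 613.08 = 999.3 mM = 0.999 M

0.999 M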